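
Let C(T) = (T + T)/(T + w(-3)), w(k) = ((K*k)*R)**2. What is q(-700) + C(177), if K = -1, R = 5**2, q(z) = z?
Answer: -676841/967 ≈ -699.94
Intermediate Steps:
R = 25
w(k) = 625*k**2 (w(k) = (-k*25)**2 = (-25*k)**2 = 625*k**2)
C(T) = 2*T/(5625 + T) (C(T) = (T + T)/(T + 625*(-3)**2) = (2*T)/(T + 625*9) = (2*T)/(T + 5625) = (2*T)/(5625 + T) = 2*T/(5625 + T))
q(-700) + C(177) = -700 + 2*177/(5625 + 177) = -700 + 2*177/5802 = -700 + 2*177*(1/5802) = -700 + 59/967 = -676841/967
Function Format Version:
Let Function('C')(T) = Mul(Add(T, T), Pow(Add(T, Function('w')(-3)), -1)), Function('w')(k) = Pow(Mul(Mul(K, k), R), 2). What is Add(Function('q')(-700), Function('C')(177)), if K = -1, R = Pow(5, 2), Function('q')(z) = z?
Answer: Rational(-676841, 967) ≈ -699.94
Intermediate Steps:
R = 25
Function('w')(k) = Mul(625, Pow(k, 2)) (Function('w')(k) = Pow(Mul(Mul(-1, k), 25), 2) = Pow(Mul(-25, k), 2) = Mul(625, Pow(k, 2)))
Function('C')(T) = Mul(2, T, Pow(Add(5625, T), -1)) (Function('C')(T) = Mul(Add(T, T), Pow(Add(T, Mul(625, Pow(-3, 2))), -1)) = Mul(Mul(2, T), Pow(Add(T, Mul(625, 9)), -1)) = Mul(Mul(2, T), Pow(Add(T, 5625), -1)) = Mul(Mul(2, T), Pow(Add(5625, T), -1)) = Mul(2, T, Pow(Add(5625, T), -1)))
Add(Function('q')(-700), Function('C')(177)) = Add(-700, Mul(2, 177, Pow(Add(5625, 177), -1))) = Add(-700, Mul(2, 177, Pow(5802, -1))) = Add(-700, Mul(2, 177, Rational(1, 5802))) = Add(-700, Rational(59, 967)) = Rational(-676841, 967)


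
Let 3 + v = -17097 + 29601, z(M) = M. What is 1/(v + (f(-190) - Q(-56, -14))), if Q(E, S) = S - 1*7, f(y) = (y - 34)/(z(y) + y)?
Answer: 95/1189646 ≈ 7.9856e-5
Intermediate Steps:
f(y) = (-34 + y)/(2*y) (f(y) = (y - 34)/(y + y) = (-34 + y)/((2*y)) = (-34 + y)*(1/(2*y)) = (-34 + y)/(2*y))
Q(E, S) = -7 + S (Q(E, S) = S - 7 = -7 + S)
v = 12501 (v = -3 + (-17097 + 29601) = -3 + 12504 = 12501)
1/(v + (f(-190) - Q(-56, -14))) = 1/(12501 + ((1/2)*(-34 - 190)/(-190) - (-7 - 14))) = 1/(12501 + ((1/2)*(-1/190)*(-224) - 1*(-21))) = 1/(12501 + (56/95 + 21)) = 1/(12501 + 2051/95) = 1/(1189646/95) = 95/1189646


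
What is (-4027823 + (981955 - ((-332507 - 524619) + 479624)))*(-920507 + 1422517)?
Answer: -1339546415660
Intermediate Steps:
(-4027823 + (981955 - ((-332507 - 524619) + 479624)))*(-920507 + 1422517) = (-4027823 + (981955 - (-857126 + 479624)))*502010 = (-4027823 + (981955 - 1*(-377502)))*502010 = (-4027823 + (981955 + 377502))*502010 = (-4027823 + 1359457)*502010 = -2668366*502010 = -1339546415660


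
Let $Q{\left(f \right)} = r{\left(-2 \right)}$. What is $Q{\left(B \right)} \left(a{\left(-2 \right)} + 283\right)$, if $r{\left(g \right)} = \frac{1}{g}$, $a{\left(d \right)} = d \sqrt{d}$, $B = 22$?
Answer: $- \frac{283}{2} + i \sqrt{2} \approx -141.5 + 1.4142 i$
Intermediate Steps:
$a{\left(d \right)} = d^{\frac{3}{2}}$
$Q{\left(f \right)} = - \frac{1}{2}$ ($Q{\left(f \right)} = \frac{1}{-2} = - \frac{1}{2}$)
$Q{\left(B \right)} \left(a{\left(-2 \right)} + 283\right) = - \frac{\left(-2\right)^{\frac{3}{2}} + 283}{2} = - \frac{- 2 i \sqrt{2} + 283}{2} = - \frac{283 - 2 i \sqrt{2}}{2} = - \frac{283}{2} + i \sqrt{2}$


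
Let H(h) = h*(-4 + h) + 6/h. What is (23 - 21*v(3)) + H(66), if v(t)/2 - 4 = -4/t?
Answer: 44034/11 ≈ 4003.1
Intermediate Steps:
v(t) = 8 - 8/t (v(t) = 8 + 2*(-4/t) = 8 - 8/t)
H(h) = 6/h + h*(-4 + h)
(23 - 21*v(3)) + H(66) = (23 - 21*(8 - 8/3)) + (6 + 66**2*(-4 + 66))/66 = (23 - 21*(8 - 8*1/3)) + (6 + 4356*62)/66 = (23 - 21*(8 - 8/3)) + (6 + 270072)/66 = (23 - 21*16/3) + (1/66)*270078 = (23 - 112) + 45013/11 = -89 + 45013/11 = 44034/11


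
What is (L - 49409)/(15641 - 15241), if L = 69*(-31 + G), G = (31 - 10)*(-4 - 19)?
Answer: -3395/16 ≈ -212.19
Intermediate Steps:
G = -483 (G = 21*(-23) = -483)
L = -35466 (L = 69*(-31 - 483) = 69*(-514) = -35466)
(L - 49409)/(15641 - 15241) = (-35466 - 49409)/(15641 - 15241) = -84875/400 = -84875*1/400 = -3395/16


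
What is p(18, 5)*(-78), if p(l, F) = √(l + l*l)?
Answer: -234*√38 ≈ -1442.5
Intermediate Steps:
p(l, F) = √(l + l²)
p(18, 5)*(-78) = √(18*(1 + 18))*(-78) = √(18*19)*(-78) = √342*(-78) = (3*√38)*(-78) = -234*√38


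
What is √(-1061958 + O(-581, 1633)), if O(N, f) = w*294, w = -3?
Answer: 2*I*√265710 ≈ 1030.9*I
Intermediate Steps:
O(N, f) = -882 (O(N, f) = -3*294 = -882)
√(-1061958 + O(-581, 1633)) = √(-1061958 - 882) = √(-1062840) = 2*I*√265710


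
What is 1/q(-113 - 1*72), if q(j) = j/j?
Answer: 1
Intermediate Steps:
q(j) = 1
1/q(-113 - 1*72) = 1/1 = 1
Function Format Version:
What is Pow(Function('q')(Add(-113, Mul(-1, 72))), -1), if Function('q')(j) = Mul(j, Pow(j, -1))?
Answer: 1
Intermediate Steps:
Function('q')(j) = 1
Pow(Function('q')(Add(-113, Mul(-1, 72))), -1) = Pow(1, -1) = 1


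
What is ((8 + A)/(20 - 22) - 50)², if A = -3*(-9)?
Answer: 18225/4 ≈ 4556.3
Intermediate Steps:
A = 27
((8 + A)/(20 - 22) - 50)² = ((8 + 27)/(20 - 22) - 50)² = (35/(-2) - 50)² = (35*(-½) - 50)² = (-35/2 - 50)² = (-135/2)² = 18225/4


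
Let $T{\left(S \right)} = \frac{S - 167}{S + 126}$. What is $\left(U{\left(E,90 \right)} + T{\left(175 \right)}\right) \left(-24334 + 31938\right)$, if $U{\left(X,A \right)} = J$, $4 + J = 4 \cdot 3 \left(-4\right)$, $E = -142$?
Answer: $- \frac{118956976}{301} \approx -3.9521 \cdot 10^{5}$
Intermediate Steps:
$J = -52$ ($J = -4 + 4 \cdot 3 \left(-4\right) = -4 + 12 \left(-4\right) = -4 - 48 = -52$)
$U{\left(X,A \right)} = -52$
$T{\left(S \right)} = \frac{-167 + S}{126 + S}$
$\left(U{\left(E,90 \right)} + T{\left(175 \right)}\right) \left(-24334 + 31938\right) = \left(-52 + \frac{-167 + 175}{126 + 175}\right) \left(-24334 + 31938\right) = \left(-52 + \frac{1}{301} \cdot 8\right) 7604 = \left(-52 + \frac{8}{301}\right) 7604 = \left(- \frac{15644}{301}\right) 7604 = - \frac{118956976}{301}$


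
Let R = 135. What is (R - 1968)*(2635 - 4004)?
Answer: 2509377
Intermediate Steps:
(R - 1968)*(2635 - 4004) = (135 - 1968)*(2635 - 4004) = -1833*(-1369) = 2509377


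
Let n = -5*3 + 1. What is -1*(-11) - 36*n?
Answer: 515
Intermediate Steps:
n = -14 (n = -15 + 1 = -14)
-1*(-11) - 36*n = -1*(-11) - 36*(-14) = 11 + 504 = 515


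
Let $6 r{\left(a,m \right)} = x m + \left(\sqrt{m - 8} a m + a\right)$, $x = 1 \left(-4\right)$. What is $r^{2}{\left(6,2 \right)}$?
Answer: $\frac{\left(1 - 6 i \sqrt{6}\right)^{2}}{9} \approx -23.889 - 3.266 i$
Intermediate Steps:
$x = -4$
$r{\left(a,m \right)} = - \frac{2 m}{3} + \frac{a}{6} + \frac{a m \sqrt{-8 + m}}{6}$ ($r{\left(a,m \right)} = \frac{- 4 m + \left(\sqrt{m - 8} a m + a\right)}{6} = \frac{- 4 m + \left(\sqrt{-8 + m} a m + a\right)}{6} = \frac{- 4 m + \left(a \sqrt{-8 + m} m + a\right)}{6} = \frac{- 4 m + \left(a m \sqrt{-8 + m} + a\right)}{6} = \frac{- 4 m + \left(a + a m \sqrt{-8 + m}\right)}{6} = \frac{a - 4 m + a m \sqrt{-8 + m}}{6} = - \frac{2 m}{3} + \frac{a}{6} + \frac{a m \sqrt{-8 + m}}{6}$)
$r^{2}{\left(6,2 \right)} = \left(\left(- \frac{2}{3}\right) 2 + \frac{1}{6} \cdot 6 + \frac{1}{6} \cdot 6 \cdot 2 \sqrt{-8 + 2}\right)^{2} = \left(- \frac{4}{3} + 1 + \frac{1}{6} \cdot 6 \cdot 2 \sqrt{-6}\right)^{2} = \left(- \frac{4}{3} + 1 + \frac{1}{6} \cdot 6 \cdot 2 i \sqrt{6}\right)^{2} = \left(- \frac{4}{3} + 1 + 2 i \sqrt{6}\right)^{2} = \left(- \frac{1}{3} + 2 i \sqrt{6}\right)^{2}$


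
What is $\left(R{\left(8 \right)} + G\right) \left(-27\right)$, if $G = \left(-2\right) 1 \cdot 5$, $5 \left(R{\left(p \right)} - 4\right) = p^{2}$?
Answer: $- \frac{918}{5} \approx -183.6$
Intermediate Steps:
$R{\left(p \right)} = 4 + \frac{p^{2}}{5}$
$G = -10$ ($G = \left(-2\right) 5 = -10$)
$\left(R{\left(8 \right)} + G\right) \left(-27\right) = \left(\left(4 + \frac{8^{2}}{5}\right) - 10\right) \left(-27\right) = \left(\left(4 + \frac{1}{5} \cdot 64\right) - 10\right) \left(-27\right) = \left(\left(4 + \frac{64}{5}\right) - 10\right) \left(-27\right) = \left(\frac{84}{5} - 10\right) \left(-27\right) = \frac{34}{5} \left(-27\right) = - \frac{918}{5}$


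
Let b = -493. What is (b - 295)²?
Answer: 620944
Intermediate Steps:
(b - 295)² = (-493 - 295)² = (-788)² = 620944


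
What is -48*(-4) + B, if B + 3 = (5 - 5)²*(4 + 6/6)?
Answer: 189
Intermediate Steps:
B = -3 (B = -3 + (5 - 5)²*(4 + 6/6) = -3 + 0²*(4 + 6*(⅙)) = -3 + 0*(4 + 1) = -3 + 0*5 = -3 + 0 = -3)
-48*(-4) + B = -48*(-4) - 3 = 192 - 3 = 189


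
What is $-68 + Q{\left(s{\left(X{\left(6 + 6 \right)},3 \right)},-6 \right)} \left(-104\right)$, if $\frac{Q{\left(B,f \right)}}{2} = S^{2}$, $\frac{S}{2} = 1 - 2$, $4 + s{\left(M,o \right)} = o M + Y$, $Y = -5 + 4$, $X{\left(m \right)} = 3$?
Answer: $-900$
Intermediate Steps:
$Y = -1$
$s{\left(M,o \right)} = -5 + M o$ ($s{\left(M,o \right)} = -4 + \left(o M - 1\right) = -4 + \left(M o - 1\right) = -4 + \left(-1 + M o\right) = -5 + M o$)
$S = -2$ ($S = 2 \left(1 - 2\right) = 2 \left(-1\right) = -2$)
$Q{\left(B,f \right)} = 8$ ($Q{\left(B,f \right)} = 2 \left(-2\right)^{2} = 2 \cdot 4 = 8$)
$-68 + Q{\left(s{\left(X{\left(6 + 6 \right)},3 \right)},-6 \right)} \left(-104\right) = -68 + 8 \left(-104\right) = -68 - 832 = -900$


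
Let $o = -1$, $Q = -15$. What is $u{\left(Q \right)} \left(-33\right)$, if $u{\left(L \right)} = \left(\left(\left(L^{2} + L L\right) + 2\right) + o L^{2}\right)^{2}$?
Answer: $-1700457$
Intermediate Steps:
$u{\left(L \right)} = \left(2 + L^{2}\right)^{2}$ ($u{\left(L \right)} = \left(\left(\left(L^{2} + L L\right) + 2\right) - L^{2}\right)^{2} = \left(\left(\left(L^{2} + L^{2}\right) + 2\right) - L^{2}\right)^{2} = \left(\left(2 L^{2} + 2\right) - L^{2}\right)^{2} = \left(\left(2 + 2 L^{2}\right) - L^{2}\right)^{2} = \left(2 + L^{2}\right)^{2}$)
$u{\left(Q \right)} \left(-33\right) = \left(2 + \left(-15\right)^{2}\right)^{2} \left(-33\right) = \left(2 + 225\right)^{2} \left(-33\right) = 227^{2} \left(-33\right) = 51529 \left(-33\right) = -1700457$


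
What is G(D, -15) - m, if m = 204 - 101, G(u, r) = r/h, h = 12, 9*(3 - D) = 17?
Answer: -417/4 ≈ -104.25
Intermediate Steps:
D = 10/9 (D = 3 - ⅑*17 = 3 - 17/9 = 10/9 ≈ 1.1111)
G(u, r) = r/12
m = 103
G(D, -15) - m = (1/12)*(-15) - 1*103 = -5/4 - 103 = -417/4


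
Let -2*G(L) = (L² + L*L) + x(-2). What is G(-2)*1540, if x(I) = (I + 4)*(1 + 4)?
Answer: -13860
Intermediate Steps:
x(I) = 20 + 5*I (x(I) = (4 + I)*5 = 20 + 5*I)
G(L) = -5 - L² (G(L) = -((L² + L*L) + (20 + 5*(-2)))/2 = -((L² + L²) + (20 - 10))/2 = -(2*L² + 10)/2 = -(10 + 2*L²)/2 = -5 - L²)
G(-2)*1540 = (-5 - 1*(-2)²)*1540 = (-5 - 1*4)*1540 = (-5 - 4)*1540 = -9*1540 = -13860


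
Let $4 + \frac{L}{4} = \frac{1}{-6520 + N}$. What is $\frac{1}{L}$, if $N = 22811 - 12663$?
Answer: $- \frac{907}{14511} \approx -0.062504$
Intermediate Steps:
$N = 10148$
$L = - \frac{14511}{907}$ ($L = -16 + \frac{4}{-6520 + 10148} = -16 + \frac{4}{3628} = -16 + 4 \cdot \frac{1}{3628} = -16 + \frac{1}{907} = - \frac{14511}{907} \approx -15.999$)
$\frac{1}{L} = \frac{1}{- \frac{14511}{907}} = - \frac{907}{14511}$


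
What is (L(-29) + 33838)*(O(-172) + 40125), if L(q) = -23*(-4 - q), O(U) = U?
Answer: 1328956639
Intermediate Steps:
L(q) = 92 + 23*q
(L(-29) + 33838)*(O(-172) + 40125) = ((92 + 23*(-29)) + 33838)*(-172 + 40125) = ((92 - 667) + 33838)*39953 = (-575 + 33838)*39953 = 33263*39953 = 1328956639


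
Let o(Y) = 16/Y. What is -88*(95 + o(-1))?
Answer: -6952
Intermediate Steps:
-88*(95 + o(-1)) = -88*(95 + 16/(-1)) = -88*(95 + 16*(-1)) = -88*(95 - 16) = -88*79 = -6952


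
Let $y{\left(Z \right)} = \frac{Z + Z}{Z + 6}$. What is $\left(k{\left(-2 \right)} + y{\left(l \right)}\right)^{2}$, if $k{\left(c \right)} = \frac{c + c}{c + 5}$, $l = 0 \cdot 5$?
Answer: $\frac{16}{9} \approx 1.7778$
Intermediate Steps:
$l = 0$
$y{\left(Z \right)} = \frac{2 Z}{6 + Z}$
$k{\left(c \right)} = \frac{2 c}{5 + c}$
$\left(k{\left(-2 \right)} + y{\left(l \right)}\right)^{2} = \left(2 \left(-2\right) \frac{1}{5 - 2} + 2 \cdot 0 \frac{1}{6 + 0}\right)^{2} = \left(2 \left(-2\right) \frac{1}{3} + 2 \cdot 0 \cdot \frac{1}{6}\right)^{2} = \left(- \frac{4}{3} + 0\right)^{2} = \left(- \frac{4}{3}\right)^{2} = \frac{16}{9}$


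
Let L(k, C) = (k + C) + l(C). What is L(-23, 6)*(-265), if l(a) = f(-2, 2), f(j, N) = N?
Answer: 3975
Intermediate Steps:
l(a) = 2
L(k, C) = 2 + C + k (L(k, C) = (k + C) + 2 = (C + k) + 2 = 2 + C + k)
L(-23, 6)*(-265) = (2 + 6 - 23)*(-265) = -15*(-265) = 3975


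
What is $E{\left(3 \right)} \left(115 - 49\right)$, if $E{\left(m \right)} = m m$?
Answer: $594$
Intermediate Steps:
$E{\left(m \right)} = m^{2}$
$E{\left(3 \right)} \left(115 - 49\right) = 3^{2} \left(115 - 49\right) = 9 \cdot 66 = 594$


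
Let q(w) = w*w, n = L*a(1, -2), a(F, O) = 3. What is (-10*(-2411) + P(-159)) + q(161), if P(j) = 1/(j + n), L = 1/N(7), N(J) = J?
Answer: 55534403/1110 ≈ 50031.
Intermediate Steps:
L = ⅐ (L = 1/7 = ⅐ ≈ 0.14286)
n = 3/7 (n = (⅐)*3 = 3/7 ≈ 0.42857)
P(j) = 1/(3/7 + j) (P(j) = 1/(j + 3/7) = 1/(3/7 + j))
q(w) = w²
(-10*(-2411) + P(-159)) + q(161) = (-10*(-2411) + 7/(3 + 7*(-159))) + 161² = (24110 + 7/(3 - 1113)) + 25921 = (24110 + 7/(-1110)) + 25921 = (24110 + 7*(-1/1110)) + 25921 = (24110 - 7/1110) + 25921 = 26762093/1110 + 25921 = 55534403/1110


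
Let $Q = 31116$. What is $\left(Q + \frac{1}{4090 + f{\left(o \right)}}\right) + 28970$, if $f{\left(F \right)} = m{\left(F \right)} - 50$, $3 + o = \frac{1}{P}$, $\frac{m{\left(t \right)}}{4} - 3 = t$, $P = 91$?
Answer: $\frac{22090257475}{367644} \approx 60086.0$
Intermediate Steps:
$m{\left(t \right)} = 12 + 4 t$
$o = - \frac{272}{91}$ ($o = -3 + \frac{1}{91} = - \frac{272}{91} \approx -2.989$)
$f{\left(F \right)} = -38 + 4 F$ ($f{\left(F \right)} = \left(12 + 4 F\right) - 50 = -38 + 4 F$)
$\left(Q + \frac{1}{4090 + f{\left(o \right)}}\right) + 28970 = \left(31116 + \frac{1}{4090 + \left(-38 + 4 \left(- \frac{272}{91}\right)\right)}\right) + 28970 = \left(31116 + \frac{1}{4090 - \frac{4546}{91}}\right) + 28970 = \left(31116 + \frac{1}{\frac{367644}{91}}\right) + 28970 = \left(31116 + \frac{91}{367644}\right) + 28970 = \frac{11439610795}{367644} + 28970 = \frac{22090257475}{367644}$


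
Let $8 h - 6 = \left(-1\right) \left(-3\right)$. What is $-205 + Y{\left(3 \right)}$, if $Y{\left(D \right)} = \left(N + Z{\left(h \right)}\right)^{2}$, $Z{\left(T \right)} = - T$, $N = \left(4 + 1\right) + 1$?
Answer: $- \frac{11599}{64} \approx -181.23$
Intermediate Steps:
$h = \frac{9}{8}$ ($h = \frac{3}{4} + \frac{\left(-1\right) \left(-3\right)}{8} = \frac{3}{4} + \frac{1}{8} \cdot 3 = \frac{3}{4} + \frac{3}{8} = \frac{9}{8} \approx 1.125$)
$N = 6$ ($N = 5 + 1 = 6$)
$Y{\left(D \right)} = \frac{1521}{64}$ ($Y{\left(D \right)} = \left(6 - \frac{9}{8}\right)^{2} = \left(\frac{39}{8}\right)^{2} = \frac{1521}{64}$)
$-205 + Y{\left(3 \right)} = -205 + \frac{1521}{64} = - \frac{11599}{64}$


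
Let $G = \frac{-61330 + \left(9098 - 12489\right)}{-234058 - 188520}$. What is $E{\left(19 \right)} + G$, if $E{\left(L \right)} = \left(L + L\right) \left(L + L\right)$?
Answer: $\frac{610267353}{422578} \approx 1444.2$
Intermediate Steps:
$E{\left(L \right)} = 4 L^{2}$ ($E{\left(L \right)} = 2 L 2 L = 4 L^{2}$)
$G = \frac{64721}{422578}$ ($G = \frac{-61330 - 3391}{-422578} = \left(-64721\right) \left(- \frac{1}{422578}\right) = \frac{64721}{422578} \approx 0.15316$)
$E{\left(19 \right)} + G = 4 \cdot 19^{2} + \frac{64721}{422578} = 4 \cdot 361 + \frac{64721}{422578} = 1444 + \frac{64721}{422578} = \frac{610267353}{422578}$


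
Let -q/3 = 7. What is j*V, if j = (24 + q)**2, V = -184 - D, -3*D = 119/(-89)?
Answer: -147741/89 ≈ -1660.0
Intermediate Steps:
D = 119/267 (D = -119/(3*(-89)) = -119*(-1)/(3*89) = -1/3*(-119/89) = 119/267 ≈ 0.44569)
q = -21 (q = -3*7 = -21)
V = -49247/267 (V = -184 - 1*119/267 = -184 - 119/267 = -49247/267 ≈ -184.45)
j = 9 (j = (24 - 21)**2 = 3**2 = 9)
j*V = 9*(-49247/267) = -147741/89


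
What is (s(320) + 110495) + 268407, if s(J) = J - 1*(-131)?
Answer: 379353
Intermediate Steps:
s(J) = 131 + J (s(J) = J + 131 = 131 + J)
(s(320) + 110495) + 268407 = ((131 + 320) + 110495) + 268407 = (451 + 110495) + 268407 = 110946 + 268407 = 379353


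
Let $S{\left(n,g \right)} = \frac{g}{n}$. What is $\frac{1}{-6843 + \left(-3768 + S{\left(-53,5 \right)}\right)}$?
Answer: $- \frac{53}{562388} \approx -9.4241 \cdot 10^{-5}$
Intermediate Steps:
$\frac{1}{-6843 + \left(-3768 + S{\left(-53,5 \right)}\right)} = \frac{1}{-6843 - \left(3768 - \frac{5}{-53}\right)} = \frac{1}{-6843 + \left(-3768 + 5 \left(- \frac{1}{53}\right)\right)} = \frac{1}{-6843 - \frac{199709}{53}} = \frac{1}{- \frac{562388}{53}} = - \frac{53}{562388}$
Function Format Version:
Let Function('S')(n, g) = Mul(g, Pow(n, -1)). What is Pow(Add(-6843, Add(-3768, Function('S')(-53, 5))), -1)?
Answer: Rational(-53, 562388) ≈ -9.4241e-5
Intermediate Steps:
Pow(Add(-6843, Add(-3768, Function('S')(-53, 5))), -1) = Pow(Add(-6843, Add(-3768, Mul(5, Pow(-53, -1)))), -1) = Pow(Add(-6843, Add(-3768, Mul(5, Rational(-1, 53)))), -1) = Pow(Add(-6843, Add(-3768, Rational(-5, 53))), -1) = Pow(Add(-6843, Rational(-199709, 53)), -1) = Pow(Rational(-562388, 53), -1) = Rational(-53, 562388)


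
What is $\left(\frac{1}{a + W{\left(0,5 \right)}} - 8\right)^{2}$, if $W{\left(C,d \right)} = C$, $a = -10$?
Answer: $\frac{6561}{100} \approx 65.61$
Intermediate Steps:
$\left(\frac{1}{a + W{\left(0,5 \right)}} - 8\right)^{2} = \left(\frac{1}{-10 + 0} - 8\right)^{2} = \left(\frac{1}{-10} - 8\right)^{2} = \left(- \frac{1}{10} - 8\right)^{2} = \left(- \frac{81}{10}\right)^{2} = \frac{6561}{100}$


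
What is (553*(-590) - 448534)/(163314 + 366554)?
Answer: -193701/132467 ≈ -1.4623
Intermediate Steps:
(553*(-590) - 448534)/(163314 + 366554) = (-326270 - 448534)/529868 = -774804*1/529868 = -193701/132467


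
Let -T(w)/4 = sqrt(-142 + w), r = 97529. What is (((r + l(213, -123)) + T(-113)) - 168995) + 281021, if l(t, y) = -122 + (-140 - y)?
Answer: 209416 - 4*I*sqrt(255) ≈ 2.0942e+5 - 63.875*I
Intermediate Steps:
l(t, y) = -262 - y
T(w) = -4*sqrt(-142 + w)
(((r + l(213, -123)) + T(-113)) - 168995) + 281021 = (((97529 + (-262 - 1*(-123))) - 4*sqrt(-142 - 113)) - 168995) + 281021 = (((97529 + (-262 + 123)) - 4*I*sqrt(255)) - 168995) + 281021 = (((97529 - 139) - 4*I*sqrt(255)) - 168995) + 281021 = ((97390 - 4*I*sqrt(255)) - 168995) + 281021 = (-71605 - 4*I*sqrt(255)) + 281021 = 209416 - 4*I*sqrt(255)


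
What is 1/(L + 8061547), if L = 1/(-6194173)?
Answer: 6194173/49934616765630 ≈ 1.2405e-7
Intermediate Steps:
L = -1/6194173 ≈ -1.6144e-7
1/(L + 8061547) = 1/(-1/6194173 + 8061547) = 1/(49934616765630/6194173) = 6194173/49934616765630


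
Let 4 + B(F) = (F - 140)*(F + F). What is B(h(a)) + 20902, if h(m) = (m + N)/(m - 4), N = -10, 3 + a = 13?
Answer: 20898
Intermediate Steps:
a = 10 (a = -3 + 13 = 10)
h(m) = (-10 + m)/(-4 + m) (h(m) = (m - 10)/(m - 4) = (-10 + m)/(-4 + m))
B(F) = -4 + 2*F*(-140 + F) (B(F) = -4 + (F - 140)*(F + F) = -4 + (-140 + F)*(2*F) = -4 + 2*F*(-140 + F))
B(h(a)) + 20902 = (-4 - 280*(-10 + 10)/(-4 + 10) + 2*((-10 + 10)/(-4 + 10))²) + 20902 = (-4 - 280*0/6 + 2*(0/6)²) + 20902 = (-4 - 140*0/3 + 2*((⅙)*0)²) + 20902 = (-4 - 280*0 + 2*0²) + 20902 = (-4 + 0 + 2*0) + 20902 = (-4 + 0 + 0) + 20902 = -4 + 20902 = 20898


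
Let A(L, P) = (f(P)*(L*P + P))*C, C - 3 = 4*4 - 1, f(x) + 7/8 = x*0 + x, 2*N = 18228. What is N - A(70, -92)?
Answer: -10910757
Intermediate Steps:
N = 9114 (N = (1/2)*18228 = 9114)
f(x) = -7/8 + x (f(x) = -7/8 + (x*0 + x) = -7/8 + (0 + x) = -7/8 + x)
C = 18 (C = 3 + (4*4 - 1) = 3 + (16 - 1) = 3 + 15 = 18)
A(L, P) = 18*(-7/8 + P)*(P + L*P) (A(L, P) = ((-7/8 + P)*(L*P + P))*18 = ((-7/8 + P)*(P + L*P))*18 = 18*(-7/8 + P)*(P + L*P))
N - A(70, -92) = 9114 - 9*(-92)*(1 + 70)*(-7 + 8*(-92))/4 = 9114 - 9*(-92)*71*(-7 - 736)/4 = 9114 - 9*(-92)*71*(-743)/4 = 9114 - 1*10919871 = 9114 - 10919871 = -10910757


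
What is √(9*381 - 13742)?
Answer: I*√10313 ≈ 101.55*I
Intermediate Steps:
√(9*381 - 13742) = √(3429 - 13742) = √(-10313) = I*√10313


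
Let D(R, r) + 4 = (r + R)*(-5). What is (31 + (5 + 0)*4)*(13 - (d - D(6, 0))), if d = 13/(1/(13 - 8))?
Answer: -4386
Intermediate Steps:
d = 65 (d = 13/(1/5) = 13*5 = 65)
D(R, r) = -4 - 5*R - 5*r (D(R, r) = -4 + (r + R)*(-5) = -4 + (R + r)*(-5) = -4 + (-5*R - 5*r) = -4 - 5*R - 5*r)
(31 + (5 + 0)*4)*(13 - (d - D(6, 0))) = (31 + (5 + 0)*4)*(13 - (65 - (-4 - 5*6 - 5*0))) = (31 + 5*4)*(13 - (65 - (-4 - 30 + 0))) = (31 + 20)*(13 - (65 - 1*(-34))) = 51*(13 - (65 + 34)) = 51*(13 - 1*99) = 51*(13 - 99) = 51*(-86) = -4386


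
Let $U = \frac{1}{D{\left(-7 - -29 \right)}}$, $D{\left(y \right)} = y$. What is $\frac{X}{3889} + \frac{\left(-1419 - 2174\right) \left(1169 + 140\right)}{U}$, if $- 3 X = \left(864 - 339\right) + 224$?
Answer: $- \frac{1207198654487}{11667} \approx -1.0347 \cdot 10^{8}$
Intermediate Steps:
$U = \frac{1}{22}$ ($U = \frac{1}{-7 - -29} = \frac{1}{-7 + 29} = \frac{1}{22} \approx 0.045455$)
$X = - \frac{749}{3}$ ($X = - \frac{\left(864 - 339\right) + 224}{3} = - \frac{525 + 224}{3} = \left(- \frac{1}{3}\right) 749 = - \frac{749}{3} \approx -249.67$)
$\frac{X}{3889} + \frac{\left(-1419 - 2174\right) \left(1169 + 140\right)}{U} = - \frac{749}{3 \cdot 3889} + \left(-1419 - 2174\right) \left(1169 + 140\right) \frac{1}{\frac{1}{22}} = \left(- \frac{749}{3}\right) \frac{1}{3889} + \left(-3593\right) 1309 \cdot 22 = - \frac{749}{11667} - 103471214 = - \frac{1207198654487}{11667}$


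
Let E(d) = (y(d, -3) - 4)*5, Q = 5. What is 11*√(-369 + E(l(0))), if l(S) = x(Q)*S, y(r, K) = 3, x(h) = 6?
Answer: 11*I*√374 ≈ 212.73*I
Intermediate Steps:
l(S) = 6*S
E(d) = -5 (E(d) = (3 - 4)*5 = -1*5 = -5)
11*√(-369 + E(l(0))) = 11*√(-369 - 5) = 11*√(-374) = 11*(I*√374) = 11*I*√374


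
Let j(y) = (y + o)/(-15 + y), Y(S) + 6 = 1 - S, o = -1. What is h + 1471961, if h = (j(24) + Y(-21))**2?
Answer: 119256730/81 ≈ 1.4723e+6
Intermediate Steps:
Y(S) = -5 - S (Y(S) = -6 + (1 - S) = -5 - S)
j(y) = (-1 + y)/(-15 + y) (j(y) = (y - 1)/(-15 + y) = (-1 + y)/(-15 + y))
h = 27889/81 (h = ((-1 + 24)/(-15 + 24) + (-5 - 1*(-21)))**2 = (23/9 + (-5 + 21))**2 = ((1/9)*23 + 16)**2 = (23/9 + 16)**2 = (167/9)**2 = 27889/81 ≈ 344.31)
h + 1471961 = 27889/81 + 1471961 = 119256730/81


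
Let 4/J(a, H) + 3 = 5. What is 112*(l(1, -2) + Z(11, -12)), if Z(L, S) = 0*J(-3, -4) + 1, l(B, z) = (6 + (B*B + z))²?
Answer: 2912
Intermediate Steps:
l(B, z) = (6 + z + B²)² (l(B, z) = (6 + (B² + z))² = (6 + (z + B²))² = (6 + z + B²)²)
J(a, H) = 2 (J(a, H) = 4/(-3 + 5) = 4/2 = 4*(½) = 2)
Z(L, S) = 1 (Z(L, S) = 0*2 + 1 = 0 + 1 = 1)
112*(l(1, -2) + Z(11, -12)) = 112*((6 - 2 + 1²)² + 1) = 112*((6 - 2 + 1)² + 1) = 112*(5² + 1) = 112*(25 + 1) = 112*26 = 2912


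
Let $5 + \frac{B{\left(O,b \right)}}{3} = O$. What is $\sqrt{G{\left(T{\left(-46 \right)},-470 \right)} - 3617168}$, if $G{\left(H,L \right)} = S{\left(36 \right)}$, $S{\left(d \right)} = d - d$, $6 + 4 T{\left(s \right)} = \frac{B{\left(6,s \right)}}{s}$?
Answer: $4 i \sqrt{226073} \approx 1901.9 i$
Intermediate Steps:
$B{\left(O,b \right)} = -15 + 3 O$
$T{\left(s \right)} = - \frac{3}{2} + \frac{3}{4 s}$ ($T{\left(s \right)} = - \frac{3}{2} + \frac{\left(-15 + 3 \cdot 6\right) \frac{1}{s}}{4} = - \frac{3}{2} + \frac{\left(-15 + 18\right) \frac{1}{s}}{4} = - \frac{3}{2} + \frac{3 \frac{1}{s}}{4} = - \frac{3}{2} + \frac{3}{4 s}$)
$S{\left(d \right)} = 0$
$G{\left(H,L \right)} = 0$
$\sqrt{G{\left(T{\left(-46 \right)},-470 \right)} - 3617168} = \sqrt{0 - 3617168} = \sqrt{-3617168} = 4 i \sqrt{226073}$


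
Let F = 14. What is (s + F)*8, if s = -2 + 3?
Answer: 120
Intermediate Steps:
s = 1
(s + F)*8 = (1 + 14)*8 = 15*8 = 120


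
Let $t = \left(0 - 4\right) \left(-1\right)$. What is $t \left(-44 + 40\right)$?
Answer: $-16$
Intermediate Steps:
$t = 4$ ($t = \left(-4\right) \left(-1\right) = 4$)
$t \left(-44 + 40\right) = 4 \left(-44 + 40\right) = 4 \left(-4\right) = -16$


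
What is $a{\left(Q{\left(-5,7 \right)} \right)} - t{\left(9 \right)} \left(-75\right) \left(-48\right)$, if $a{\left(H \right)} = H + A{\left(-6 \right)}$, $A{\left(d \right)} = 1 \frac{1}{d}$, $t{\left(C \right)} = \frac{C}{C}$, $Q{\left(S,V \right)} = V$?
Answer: $- \frac{21559}{6} \approx -3593.2$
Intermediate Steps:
$t{\left(C \right)} = 1$
$A{\left(d \right)} = \frac{1}{d}$
$a{\left(H \right)} = - \frac{1}{6} + H$ ($a{\left(H \right)} = H + \frac{1}{-6} = H - \frac{1}{6} = - \frac{1}{6} + H$)
$a{\left(Q{\left(-5,7 \right)} \right)} - t{\left(9 \right)} \left(-75\right) \left(-48\right) = \left(- \frac{1}{6} + 7\right) - 1 \left(-75\right) \left(-48\right) = \frac{41}{6} - \left(-75\right) \left(-48\right) = \frac{41}{6} - 3600 = - \frac{21559}{6}$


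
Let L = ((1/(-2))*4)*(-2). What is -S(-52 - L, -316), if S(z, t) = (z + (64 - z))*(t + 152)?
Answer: 10496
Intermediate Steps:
L = 4 (L = ((1*(-½))*4)*(-2) = -½*4*(-2) = -2*(-2) = 4)
S(z, t) = 9728 + 64*t (S(z, t) = 64*(152 + t) = 9728 + 64*t)
-S(-52 - L, -316) = -(9728 + 64*(-316)) = -(9728 - 20224) = -1*(-10496) = 10496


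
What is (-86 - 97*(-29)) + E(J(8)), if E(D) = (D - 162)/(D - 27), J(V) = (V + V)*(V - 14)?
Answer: 111893/41 ≈ 2729.1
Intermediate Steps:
J(V) = 2*V*(-14 + V) (J(V) = (2*V)*(-14 + V) = 2*V*(-14 + V))
E(D) = (-162 + D)/(-27 + D)
(-86 - 97*(-29)) + E(J(8)) = (-86 - 97*(-29)) + (-162 + 2*8*(-14 + 8))/(-27 + 2*8*(-14 + 8)) = (-86 + 2813) + (-162 + 2*8*(-6))/(-27 + 2*8*(-6)) = 2727 + (-162 - 96)/(-27 - 96) = 2727 - 258/(-123) = 2727 - 1/123*(-258) = 2727 + 86/41 = 111893/41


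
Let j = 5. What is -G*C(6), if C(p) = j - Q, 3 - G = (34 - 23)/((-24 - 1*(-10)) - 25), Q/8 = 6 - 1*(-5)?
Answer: 10624/39 ≈ 272.41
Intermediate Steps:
Q = 88 (Q = 8*(6 - 1*(-5)) = 8*(6 + 5) = 8*11 = 88)
G = 128/39 (G = 3 - (34 - 23)/((-24 - 1*(-10)) - 25) = 3 - 11/((-24 + 10) - 25) = 3 - 11/(-14 - 25) = 3 - 11/(-39) = 3 - 11*(-1)/39 = 3 - 1*(-11/39) = 3 + 11/39 = 128/39 ≈ 3.2821)
C(p) = -83 (C(p) = 5 - 1*88 = 5 - 88 = -83)
-G*C(6) = -128*(-83)/39 = -1*(-10624/39) = 10624/39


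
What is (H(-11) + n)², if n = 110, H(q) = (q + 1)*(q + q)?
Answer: 108900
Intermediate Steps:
H(q) = 2*q*(1 + q) (H(q) = (1 + q)*(2*q) = 2*q*(1 + q))
(H(-11) + n)² = (2*(-11)*(1 - 11) + 110)² = (2*(-11)*(-10) + 110)² = (220 + 110)² = 330² = 108900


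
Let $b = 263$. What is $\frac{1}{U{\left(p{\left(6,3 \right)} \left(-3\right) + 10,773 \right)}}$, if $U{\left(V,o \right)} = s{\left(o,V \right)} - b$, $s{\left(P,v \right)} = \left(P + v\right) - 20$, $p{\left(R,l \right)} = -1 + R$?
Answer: $\frac{1}{485} \approx 0.0020619$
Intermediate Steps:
$s{\left(P,v \right)} = -20 + P + v$
$U{\left(V,o \right)} = -283 + V + o$ ($U{\left(V,o \right)} = \left(-20 + o + V\right) - 263 = \left(-20 + V + o\right) - 263 = -283 + V + o$)
$\frac{1}{U{\left(p{\left(6,3 \right)} \left(-3\right) + 10,773 \right)}} = \frac{1}{-283 + \left(\left(-1 + 6\right) \left(-3\right) + 10\right) + 773} = \frac{1}{-283 + \left(5 \left(-3\right) + 10\right) + 773} = \frac{1}{-283 + \left(-15 + 10\right) + 773} = \frac{1}{-283 - 5 + 773} = \frac{1}{485}$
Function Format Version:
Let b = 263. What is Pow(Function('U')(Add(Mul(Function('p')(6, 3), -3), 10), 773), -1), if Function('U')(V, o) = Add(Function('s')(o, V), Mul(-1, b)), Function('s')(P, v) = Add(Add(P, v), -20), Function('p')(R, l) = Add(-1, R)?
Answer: Rational(1, 485) ≈ 0.0020619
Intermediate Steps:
Function('s')(P, v) = Add(-20, P, v)
Function('U')(V, o) = Add(-283, V, o) (Function('U')(V, o) = Add(Add(-20, o, V), Mul(-1, 263)) = Add(Add(-20, V, o), -263) = Add(-283, V, o))
Pow(Function('U')(Add(Mul(Function('p')(6, 3), -3), 10), 773), -1) = Pow(Add(-283, Add(Mul(Add(-1, 6), -3), 10), 773), -1) = Pow(Add(-283, Add(Mul(5, -3), 10), 773), -1) = Pow(Add(-283, Add(-15, 10), 773), -1) = Pow(Add(-283, -5, 773), -1) = Pow(485, -1) = Rational(1, 485)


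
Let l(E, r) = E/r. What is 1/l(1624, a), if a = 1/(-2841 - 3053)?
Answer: -1/9571856 ≈ -1.0447e-7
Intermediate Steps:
a = -1/5894 (a = 1/(-5894) = -1/5894 ≈ -0.00016966)
1/l(1624, a) = 1/(1624/(-1/5894)) = 1/(1624*(-5894)) = 1/(-9571856) = -1/9571856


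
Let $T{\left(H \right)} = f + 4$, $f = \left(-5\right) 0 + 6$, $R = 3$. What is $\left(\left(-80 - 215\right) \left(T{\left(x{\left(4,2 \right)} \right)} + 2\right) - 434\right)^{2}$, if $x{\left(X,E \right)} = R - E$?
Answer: $15792676$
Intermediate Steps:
$f = 6$ ($f = 0 + 6 = 6$)
$x{\left(X,E \right)} = 3 - E$
$T{\left(H \right)} = 10$ ($T{\left(H \right)} = 6 + 4 = 10$)
$\left(\left(-80 - 215\right) \left(T{\left(x{\left(4,2 \right)} \right)} + 2\right) - 434\right)^{2} = \left(\left(-80 - 215\right) \left(10 + 2\right) - 434\right)^{2} = \left(\left(-295\right) 12 - 434\right)^{2} = \left(-3540 - 434\right)^{2} = \left(-3974\right)^{2} = 15792676$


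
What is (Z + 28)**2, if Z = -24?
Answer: 16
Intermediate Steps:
(Z + 28)**2 = (-24 + 28)**2 = 4**2 = 16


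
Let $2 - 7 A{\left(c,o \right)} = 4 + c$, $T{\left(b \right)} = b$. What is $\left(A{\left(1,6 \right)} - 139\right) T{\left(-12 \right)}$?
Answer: $\frac{11712}{7} \approx 1673.1$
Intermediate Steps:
$A{\left(c,o \right)} = - \frac{2}{7} - \frac{c}{7}$ ($A{\left(c,o \right)} = \frac{2}{7} - \frac{4 + c}{7} = \frac{2}{7} - \left(\frac{4}{7} + \frac{c}{7}\right) = - \frac{2}{7} - \frac{c}{7}$)
$\left(A{\left(1,6 \right)} - 139\right) T{\left(-12 \right)} = \left(\left(- \frac{2}{7} - \frac{1}{7}\right) - 139\right) \left(-12\right) = \left(- \frac{3}{7} - 139\right) \left(-12\right) = \left(- \frac{976}{7}\right) \left(-12\right) = \frac{11712}{7}$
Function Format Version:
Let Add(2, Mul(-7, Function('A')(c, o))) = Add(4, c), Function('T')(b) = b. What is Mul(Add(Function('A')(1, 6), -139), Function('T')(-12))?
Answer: Rational(11712, 7) ≈ 1673.1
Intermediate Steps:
Function('A')(c, o) = Add(Rational(-2, 7), Mul(Rational(-1, 7), c)) (Function('A')(c, o) = Add(Rational(2, 7), Mul(Rational(-1, 7), Add(4, c))) = Add(Rational(2, 7), Add(Rational(-4, 7), Mul(Rational(-1, 7), c))) = Add(Rational(-2, 7), Mul(Rational(-1, 7), c)))
Mul(Add(Function('A')(1, 6), -139), Function('T')(-12)) = Mul(Add(Add(Rational(-2, 7), Mul(Rational(-1, 7), 1)), -139), -12) = Mul(Add(Add(Rational(-2, 7), Rational(-1, 7)), -139), -12) = Mul(Add(Rational(-3, 7), -139), -12) = Mul(Rational(-976, 7), -12) = Rational(11712, 7)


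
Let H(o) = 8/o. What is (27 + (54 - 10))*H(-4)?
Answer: -142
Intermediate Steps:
(27 + (54 - 10))*H(-4) = (27 + (54 - 10))*(8/(-4)) = (27 + 44)*(8*(-1/4)) = 71*(-2) = -142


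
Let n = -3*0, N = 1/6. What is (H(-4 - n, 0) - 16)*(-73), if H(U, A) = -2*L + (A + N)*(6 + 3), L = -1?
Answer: 1825/2 ≈ 912.50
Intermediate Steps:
N = 1/6 ≈ 0.16667
n = 0
H(U, A) = 7/2 + 9*A (H(U, A) = -2*(-1) + (A + 1/6)*(6 + 3) = 2 + (1/6 + A)*9 = 2 + (3/2 + 9*A) = 7/2 + 9*A)
(H(-4 - n, 0) - 16)*(-73) = ((7/2 + 9*0) - 16)*(-73) = ((7/2 + 0) - 16)*(-73) = (7/2 - 16)*(-73) = -25/2*(-73) = 1825/2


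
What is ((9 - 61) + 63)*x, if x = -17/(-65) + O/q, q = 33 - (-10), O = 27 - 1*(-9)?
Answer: 33781/2795 ≈ 12.086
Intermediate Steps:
O = 36 (O = 27 + 9 = 36)
q = 43 (q = 33 - 1*(-10) = 33 + 10 = 43)
x = 3071/2795 (x = -17/(-65) + 36/43 = -17*(-1/65) + 36*(1/43) = 17/65 + 36/43 = 3071/2795 ≈ 1.0987)
((9 - 61) + 63)*x = ((9 - 61) + 63)*(3071/2795) = (-52 + 63)*(3071/2795) = 11*(3071/2795) = 33781/2795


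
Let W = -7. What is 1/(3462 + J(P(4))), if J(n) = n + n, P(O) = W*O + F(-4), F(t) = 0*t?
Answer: 1/3406 ≈ 0.00029360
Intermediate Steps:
F(t) = 0
P(O) = -7*O (P(O) = -7*O + 0 = -7*O)
J(n) = 2*n
1/(3462 + J(P(4))) = 1/(3462 + 2*(-7*4)) = 1/(3462 + 2*(-28)) = 1/(3462 - 56) = 1/3406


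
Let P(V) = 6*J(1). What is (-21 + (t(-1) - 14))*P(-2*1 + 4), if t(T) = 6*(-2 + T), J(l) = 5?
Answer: -1590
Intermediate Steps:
t(T) = -12 + 6*T
P(V) = 30 (P(V) = 6*5 = 30)
(-21 + (t(-1) - 14))*P(-2*1 + 4) = (-21 + ((-12 + 6*(-1)) - 14))*30 = (-21 + ((-12 - 6) - 14))*30 = (-21 + (-18 - 14))*30 = (-21 - 32)*30 = -53*30 = -1590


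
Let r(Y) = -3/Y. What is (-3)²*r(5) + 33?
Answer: 138/5 ≈ 27.600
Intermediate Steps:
(-3)²*r(5) + 33 = (-3)²*(-3/5) + 33 = 9*(-3*⅕) + 33 = 9*(-⅗) + 33 = -27/5 + 33 = 138/5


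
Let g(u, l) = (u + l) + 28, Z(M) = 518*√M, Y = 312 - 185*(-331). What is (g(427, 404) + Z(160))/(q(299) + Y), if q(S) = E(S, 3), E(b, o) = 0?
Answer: 859/61547 + 2072*√10/61547 ≈ 0.12042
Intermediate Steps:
Y = 61547 (Y = 312 + 61235 = 61547)
q(S) = 0
g(u, l) = 28 + l + u (g(u, l) = (l + u) + 28 = 28 + l + u)
(g(427, 404) + Z(160))/(q(299) + Y) = ((28 + 404 + 427) + 518*√160)/(0 + 61547) = (859 + 518*(4*√10))/61547 = (859 + 2072*√10)*(1/61547) = 859/61547 + 2072*√10/61547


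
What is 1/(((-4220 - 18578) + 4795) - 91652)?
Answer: -1/109655 ≈ -9.1195e-6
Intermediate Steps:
1/(((-4220 - 18578) + 4795) - 91652) = 1/((-22798 + 4795) - 91652) = 1/(-18003 - 91652) = 1/(-109655) = -1/109655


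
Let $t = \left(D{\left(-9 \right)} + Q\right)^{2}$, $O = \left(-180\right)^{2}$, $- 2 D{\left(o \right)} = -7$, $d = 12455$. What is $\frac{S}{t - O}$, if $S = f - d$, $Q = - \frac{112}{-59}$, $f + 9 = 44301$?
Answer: $- \frac{443298388}{450731831} \approx -0.98351$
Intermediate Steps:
$f = 44292$ ($f = -9 + 44301 = 44292$)
$D{\left(o \right)} = \frac{7}{2}$ ($D{\left(o \right)} = \left(- \frac{1}{2}\right) \left(-7\right) = \frac{7}{2}$)
$O = 32400$
$Q = \frac{112}{59}$ ($Q = \left(-112\right) \left(- \frac{1}{59}\right) = \frac{112}{59} \approx 1.8983$)
$t = \frac{405769}{13924}$ ($t = \left(\frac{7}{2} + \frac{112}{59}\right)^{2} = \left(\frac{637}{118}\right)^{2} = \frac{405769}{13924} \approx 29.142$)
$S = 31837$ ($S = 44292 - 12455 = 31837$)
$\frac{S}{t - O} = \frac{31837}{\frac{405769}{13924} - 32400} = \frac{31837}{- \frac{450731831}{13924}} = 31837 \left(- \frac{13924}{450731831}\right) = - \frac{443298388}{450731831}$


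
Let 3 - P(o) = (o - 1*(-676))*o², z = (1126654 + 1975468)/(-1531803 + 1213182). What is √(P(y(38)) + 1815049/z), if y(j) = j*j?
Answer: I*√42540864340444531110566/3102122 ≈ 66488.0*I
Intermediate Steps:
y(j) = j²
z = -3102122/318621 (z = 3102122/(-318621) = 3102122*(-1/318621) = -3102122/318621 ≈ -9.7361)
P(o) = 3 - o²*(676 + o) (P(o) = 3 - (o - 1*(-676))*o² = 3 - (o + 676)*o² = 3 - (676 + o)*o² = 3 - o²*(676 + o))
√(P(y(38)) + 1815049/z) = √((3 - (38²)³ - 676*(38²)²) + 1815049/(-3102122/318621)) = √((3 - 1*1444³ - 676*1444²) + 1815049*(-318621/3102122)) = √((3 - 1*3010936384 - 676*2085136) - 578312727429/3102122) = √((3 - 3010936384 - 1409551936) - 578312727429/3102122) = √(-4420488317 - 578312727429/3102122) = √(-13713472371636103/3102122) = I*√42540864340444531110566/3102122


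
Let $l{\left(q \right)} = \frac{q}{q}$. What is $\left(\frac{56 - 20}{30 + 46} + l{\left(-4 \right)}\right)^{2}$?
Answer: $\frac{784}{361} \approx 2.1717$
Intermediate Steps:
$l{\left(q \right)} = 1$
$\left(\frac{56 - 20}{30 + 46} + l{\left(-4 \right)}\right)^{2} = \left(\frac{56 - 20}{30 + 46} + 1\right)^{2} = \left(\frac{36}{76} + 1\right)^{2} = \left(36 \cdot \frac{1}{76} + 1\right)^{2} = \left(\frac{9}{19} + 1\right)^{2} = \left(\frac{28}{19}\right)^{2} = \frac{784}{361}$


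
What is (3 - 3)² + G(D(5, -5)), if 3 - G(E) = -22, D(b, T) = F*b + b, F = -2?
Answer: 25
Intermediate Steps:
D(b, T) = -b (D(b, T) = -2*b + b = -b)
G(E) = 25 (G(E) = 3 - 1*(-22) = 3 + 22 = 25)
(3 - 3)² + G(D(5, -5)) = (3 - 3)² + 25 = 0² + 25 = 0 + 25 = 25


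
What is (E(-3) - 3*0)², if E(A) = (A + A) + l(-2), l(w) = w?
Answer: 64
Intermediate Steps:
E(A) = -2 + 2*A (E(A) = (A + A) - 2 = 2*A - 2 = -2 + 2*A)
(E(-3) - 3*0)² = ((-2 + 2*(-3)) - 3*0)² = ((-2 - 6) + 0)² = (-8 + 0)² = (-8)² = 64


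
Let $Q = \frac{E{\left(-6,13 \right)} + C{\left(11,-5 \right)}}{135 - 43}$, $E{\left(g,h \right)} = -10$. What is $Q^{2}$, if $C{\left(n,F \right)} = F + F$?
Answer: $\frac{25}{529} \approx 0.047259$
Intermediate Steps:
$C{\left(n,F \right)} = 2 F$
$Q = - \frac{5}{23}$ ($Q = \frac{-10 + 2 \left(-5\right)}{135 - 43} = \frac{-10 - 10}{92} = \left(-20\right) \frac{1}{92} = - \frac{5}{23} \approx -0.21739$)
$Q^{2} = \left(- \frac{5}{23}\right)^{2} = \frac{25}{529}$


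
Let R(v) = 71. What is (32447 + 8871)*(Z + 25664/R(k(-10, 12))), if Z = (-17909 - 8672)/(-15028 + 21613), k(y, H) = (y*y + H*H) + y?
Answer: 6904658789102/467535 ≈ 1.4768e+7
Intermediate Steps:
k(y, H) = y + H² + y² (k(y, H) = (y² + H²) + y = (H² + y²) + y = y + H² + y²)
Z = -26581/6585 ≈ -4.0366
(32447 + 8871)*(Z + 25664/R(k(-10, 12))) = (32447 + 8871)*(-26581/6585 + 25664/71) = 41318*(-26581/6585 + 25664*(1/71)) = 41318*(-26581/6585 + 25664/71) = 41318*(167110189/467535) = 6904658789102/467535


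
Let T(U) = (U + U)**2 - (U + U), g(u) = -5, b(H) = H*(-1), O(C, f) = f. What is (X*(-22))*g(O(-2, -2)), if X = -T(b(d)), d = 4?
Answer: -7920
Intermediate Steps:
b(H) = -H
T(U) = -2*U + 4*U**2 (T(U) = (2*U)**2 - 2*U = 4*U**2 - 2*U = -2*U + 4*U**2)
X = -72 (X = -2*(-1*4)*(-1 + 2*(-1*4)) = -2*(-4)*(-1 + 2*(-4)) = -2*(-4)*(-1 - 8) = -2*(-4)*(-9) = -1*72 = -72)
(X*(-22))*g(O(-2, -2)) = -72*(-22)*(-5) = 1584*(-5) = -7920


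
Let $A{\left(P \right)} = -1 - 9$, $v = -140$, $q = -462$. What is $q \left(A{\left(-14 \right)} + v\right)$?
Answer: $69300$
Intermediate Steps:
$A{\left(P \right)} = -10$
$q \left(A{\left(-14 \right)} + v\right) = - 462 \left(-10 - 140\right) = \left(-462\right) \left(-150\right) = 69300$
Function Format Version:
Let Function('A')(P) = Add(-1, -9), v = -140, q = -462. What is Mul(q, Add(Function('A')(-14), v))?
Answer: 69300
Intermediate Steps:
Function('A')(P) = -10
Mul(q, Add(Function('A')(-14), v)) = Mul(-462, Add(-10, -140)) = Mul(-462, -150) = 69300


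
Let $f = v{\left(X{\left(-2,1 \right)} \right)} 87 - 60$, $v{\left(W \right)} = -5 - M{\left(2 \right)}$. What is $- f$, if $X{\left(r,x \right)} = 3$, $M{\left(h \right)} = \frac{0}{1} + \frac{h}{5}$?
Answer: $\frac{2649}{5} \approx 529.8$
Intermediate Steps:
$M{\left(h \right)} = \frac{h}{5}$ ($M{\left(h \right)} = 0 \cdot 1 + h \frac{1}{5} = 0 + \frac{h}{5} = \frac{h}{5}$)
$v{\left(W \right)} = - \frac{27}{5}$ ($v{\left(W \right)} = -5 - \frac{1}{5} \cdot 2 = -5 - \frac{2}{5} = - \frac{27}{5}$)
$f = - \frac{2649}{5}$ ($f = \left(- \frac{27}{5}\right) 87 - 60 = - \frac{2349}{5} - 60 = - \frac{2649}{5} \approx -529.8$)
$- f = \left(-1\right) \left(- \frac{2649}{5}\right) = \frac{2649}{5}$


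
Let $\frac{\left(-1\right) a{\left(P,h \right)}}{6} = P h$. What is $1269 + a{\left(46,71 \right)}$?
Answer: $-18327$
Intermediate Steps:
$a{\left(P,h \right)} = - 6 P h$
$1269 + a{\left(46,71 \right)} = 1269 - 276 \cdot 71 = 1269 - 19596 = -18327$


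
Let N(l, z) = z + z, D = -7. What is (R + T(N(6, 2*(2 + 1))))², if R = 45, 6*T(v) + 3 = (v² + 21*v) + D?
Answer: 107584/9 ≈ 11954.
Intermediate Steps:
N(l, z) = 2*z
T(v) = -5/3 + v²/6 + 7*v/2 (T(v) = -½ + ((v² + 21*v) - 7)/6 = -½ + (-7 + v² + 21*v)/6 = -½ + (-7/6 + v²/6 + 7*v/2) = -5/3 + v²/6 + 7*v/2)
(R + T(N(6, 2*(2 + 1))))² = (45 + (-5/3 + (2*(2*(2 + 1)))²/6 + 7*(2*(2*(2 + 1)))/2))² = (45 + (-5/3 + (2*(2*3))²/6 + 7*(2*(2*3))/2))² = (45 + (-5/3 + (2*6)²/6 + 7*(2*6)/2))² = (45 + (-5/3 + (⅙)*12² + (7/2)*12))² = (45 + (-5/3 + (⅙)*144 + 42))² = (45 + (-5/3 + 24 + 42))² = (45 + 193/3)² = (328/3)² = 107584/9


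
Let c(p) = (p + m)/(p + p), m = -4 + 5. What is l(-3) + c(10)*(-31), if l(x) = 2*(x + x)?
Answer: -581/20 ≈ -29.050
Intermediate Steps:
m = 1
c(p) = (1 + p)/(2*p) (c(p) = (p + 1)/(p + p) = (1 + p)/((2*p)) = (1 + p)*(1/(2*p)) = (1 + p)/(2*p))
l(x) = 4*x (l(x) = 2*(2*x) = 4*x)
l(-3) + c(10)*(-31) = 4*(-3) + ((½)*(1 + 10)/10)*(-31) = -12 + ((½)*(⅒)*11)*(-31) = -12 + (11/20)*(-31) = -12 - 341/20 = -581/20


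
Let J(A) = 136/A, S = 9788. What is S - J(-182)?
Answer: 890776/91 ≈ 9788.8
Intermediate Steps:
S - J(-182) = 9788 - 136/(-182) = 9788 - 136*(-1)/182 = 9788 - 1*(-68/91) = 9788 + 68/91 = 890776/91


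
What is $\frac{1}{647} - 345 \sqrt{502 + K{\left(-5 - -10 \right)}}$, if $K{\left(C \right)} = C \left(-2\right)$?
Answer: $\frac{1}{647} - 690 \sqrt{123} \approx -7652.5$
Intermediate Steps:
$K{\left(C \right)} = - 2 C$
$\frac{1}{647} - 345 \sqrt{502 + K{\left(-5 - -10 \right)}} = \frac{1}{647} - 345 \sqrt{502 - 2 \left(-5 - -10\right)} = \frac{1}{647} - 345 \sqrt{502 - 2 \left(-5 + 10\right)} = \frac{1}{647} - 345 \sqrt{502 - 10} = \frac{1}{647} - 345 \sqrt{492} = \frac{1}{647} - 345 \cdot 2 \sqrt{123} = \frac{1}{647} - 690 \sqrt{123}$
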